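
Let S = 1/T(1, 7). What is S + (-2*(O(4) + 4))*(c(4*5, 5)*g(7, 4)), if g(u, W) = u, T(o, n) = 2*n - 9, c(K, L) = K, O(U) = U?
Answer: -11199/5 ≈ -2239.8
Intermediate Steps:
T(o, n) = -9 + 2*n
S = 1/5 (S = 1/(-9 + 2*7) = 1/(-9 + 14) = 1/5 ≈ 0.20000)
S + (-2*(O(4) + 4))*(c(4*5, 5)*g(7, 4)) = 1/5 + (-2*(4 + 4))*((4*5)*7) = 1/5 + (-2*8)*(20*7) = 1/5 - 16*140 = 1/5 - 2240 = -11199/5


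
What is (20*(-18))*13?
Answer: -4680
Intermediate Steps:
(20*(-18))*13 = -360*13 = -4680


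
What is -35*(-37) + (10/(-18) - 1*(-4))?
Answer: 11686/9 ≈ 1298.4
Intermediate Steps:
-35*(-37) + (10/(-18) - 1*(-4)) = 1295 + (10*(-1/18) + 4) = 1295 + (-5/9 + 4) = 1295 + 31/9 = 11686/9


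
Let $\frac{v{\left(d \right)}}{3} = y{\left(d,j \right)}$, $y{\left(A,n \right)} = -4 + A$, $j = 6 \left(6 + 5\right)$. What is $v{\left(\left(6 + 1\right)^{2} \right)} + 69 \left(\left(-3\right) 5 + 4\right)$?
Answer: $-624$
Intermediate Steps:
$j = 66$ ($j = 6 \cdot 11 = 66$)
$v{\left(d \right)} = -12 + 3 d$ ($v{\left(d \right)} = 3 \left(-4 + d\right) = -12 + 3 d$)
$v{\left(\left(6 + 1\right)^{2} \right)} + 69 \left(\left(-3\right) 5 + 4\right) = \left(-12 + 3 \left(6 + 1\right)^{2}\right) + 69 \left(\left(-3\right) 5 + 4\right) = \left(-12 + 3 \cdot 7^{2}\right) + 69 \left(-15 + 4\right) = \left(-12 + 3 \cdot 49\right) + 69 \left(-11\right) = \left(-12 + 147\right) - 759 = 135 - 759 = -624$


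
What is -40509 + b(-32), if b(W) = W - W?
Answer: -40509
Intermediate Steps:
b(W) = 0
-40509 + b(-32) = -40509 + 0 = -40509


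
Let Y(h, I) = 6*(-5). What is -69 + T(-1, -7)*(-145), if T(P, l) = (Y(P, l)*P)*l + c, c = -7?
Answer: 31396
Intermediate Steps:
Y(h, I) = -30
T(P, l) = -7 - 30*P*l (T(P, l) = (-30*P)*l - 7 = -30*P*l - 7 = -7 - 30*P*l)
-69 + T(-1, -7)*(-145) = -69 + (-7 - 30*(-1)*(-7))*(-145) = -69 + (-7 - 210)*(-145) = -69 - 217*(-145) = -69 + 31465 = 31396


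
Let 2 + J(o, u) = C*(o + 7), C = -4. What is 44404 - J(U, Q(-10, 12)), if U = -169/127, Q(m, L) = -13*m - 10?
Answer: 5642442/127 ≈ 44429.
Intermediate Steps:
Q(m, L) = -10 - 13*m
U = -169/127 (U = -169*1/127 = -169/127 ≈ -1.3307)
J(o, u) = -30 - 4*o (J(o, u) = -2 - 4*(o + 7) = -2 - 4*(7 + o) = -2 + (-28 - 4*o) = -30 - 4*o)
44404 - J(U, Q(-10, 12)) = 44404 - (-30 - 4*(-169/127)) = 44404 - (-30 + 676/127) = 44404 - 1*(-3134/127) = 44404 + 3134/127 = 5642442/127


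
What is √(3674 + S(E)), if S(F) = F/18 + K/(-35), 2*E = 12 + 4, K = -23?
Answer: √40517995/105 ≈ 60.623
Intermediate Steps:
E = 8 (E = (12 + 4)/2 = (½)*16 = 8)
S(F) = 23/35 + F/18 (S(F) = F/18 - 23/(-35) = F*(1/18) - 23*(-1/35) = F/18 + 23/35 = 23/35 + F/18)
√(3674 + S(E)) = √(3674 + (23/35 + (1/18)*8)) = √(3674 + (23/35 + 4/9)) = √(3674 + 347/315) = √(1157657/315) = √40517995/105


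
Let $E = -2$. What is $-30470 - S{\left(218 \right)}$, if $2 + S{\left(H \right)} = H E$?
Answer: $-30032$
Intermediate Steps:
$S{\left(H \right)} = -2 - 2 H$ ($S{\left(H \right)} = -2 + H \left(-2\right) = -2 - 2 H$)
$-30470 - S{\left(218 \right)} = -30470 - \left(-2 - 436\right) = -30470 - -438 = -30470 + 438 = -30032$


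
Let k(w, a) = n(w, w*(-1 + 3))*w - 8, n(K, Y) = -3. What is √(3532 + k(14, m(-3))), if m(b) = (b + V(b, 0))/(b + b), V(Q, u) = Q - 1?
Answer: √3482 ≈ 59.008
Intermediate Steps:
V(Q, u) = -1 + Q
m(b) = (-1 + 2*b)/(2*b) (m(b) = (b + (-1 + b))/(b + b) = (-1 + 2*b)/((2*b)) = (-1 + 2*b)*(1/(2*b)) = (-1 + 2*b)/(2*b))
k(w, a) = -8 - 3*w (k(w, a) = -3*w - 8 = -8 - 3*w)
√(3532 + k(14, m(-3))) = √(3532 + (-8 - 3*14)) = √(3532 + (-8 - 42)) = √(3532 - 50) = √3482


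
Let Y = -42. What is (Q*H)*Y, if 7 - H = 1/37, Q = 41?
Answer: -444276/37 ≈ -12007.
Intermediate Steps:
H = 258/37 (H = 7 - 1/37 = 258/37 ≈ 6.9730)
(Q*H)*Y = (41*(258/37))*(-42) = (10578/37)*(-42) = -444276/37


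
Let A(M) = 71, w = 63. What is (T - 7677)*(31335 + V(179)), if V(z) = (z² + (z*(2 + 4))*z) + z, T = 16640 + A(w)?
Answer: 2310906234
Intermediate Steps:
T = 16711 (T = 16640 + 71 = 16711)
V(z) = z + 7*z² (V(z) = (z² + (z*6)*z) + z = (z² + (6*z)*z) + z = (z² + 6*z²) + z = 7*z² + z = z + 7*z²)
(T - 7677)*(31335 + V(179)) = (16711 - 7677)*(31335 + 179*(1 + 7*179)) = 9034*(31335 + 179*(1 + 1253)) = 9034*(31335 + 179*1254) = 9034*(31335 + 224466) = 9034*255801 = 2310906234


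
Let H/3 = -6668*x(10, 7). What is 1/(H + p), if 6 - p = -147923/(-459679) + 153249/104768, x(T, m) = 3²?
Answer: -48159649472/8670267637388095 ≈ -5.5546e-6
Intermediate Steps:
x(T, m) = 9
H = -180036 (H = 3*(-6668*9) = 3*(-60012) = -180036)
p = 203014952897/48159649472 (p = 6 - (-147923/(-459679) + 153249/104768) = 6 - (-147923*(-1/459679) + 153249*(1/104768)) = 6 - (147923/459679 + 153249/104768) = 6 - 1*85942943935/48159649472 = 6 - 85942943935/48159649472 = 203014952897/48159649472 ≈ 4.2155)
1/(H + p) = 1/(-180036 + 203014952897/48159649472) = 1/(-8670267637388095/48159649472) = -48159649472/8670267637388095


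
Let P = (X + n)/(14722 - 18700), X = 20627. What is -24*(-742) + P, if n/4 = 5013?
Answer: 70799545/3978 ≈ 17798.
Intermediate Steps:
n = 20052 (n = 4*5013 = 20052)
P = -40679/3978 (P = (20627 + 20052)/(14722 - 18700) = 40679/(-3978) = 40679*(-1/3978) = -40679/3978 ≈ -10.226)
-24*(-742) + P = -24*(-742) - 40679/3978 = 17808 - 40679/3978 = 70799545/3978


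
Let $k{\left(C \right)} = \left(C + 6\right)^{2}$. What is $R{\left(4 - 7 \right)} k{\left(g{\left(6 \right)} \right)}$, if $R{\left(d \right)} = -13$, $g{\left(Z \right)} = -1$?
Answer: $-325$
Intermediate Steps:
$k{\left(C \right)} = \left(6 + C\right)^{2}$
$R{\left(4 - 7 \right)} k{\left(g{\left(6 \right)} \right)} = - 13 \left(6 - 1\right)^{2} = - 13 \cdot 5^{2} = \left(-13\right) 25 = -325$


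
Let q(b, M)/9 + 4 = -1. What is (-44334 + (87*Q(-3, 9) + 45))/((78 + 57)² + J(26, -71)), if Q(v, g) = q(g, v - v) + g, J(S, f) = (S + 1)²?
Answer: -5269/2106 ≈ -2.5019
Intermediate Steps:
J(S, f) = (1 + S)²
q(b, M) = -45 (q(b, M) = -36 + 9*(-1) = -36 - 9 = -45)
Q(v, g) = -45 + g
(-44334 + (87*Q(-3, 9) + 45))/((78 + 57)² + J(26, -71)) = (-44334 + (87*(-45 + 9) + 45))/((78 + 57)² + (1 + 26)²) = (-44334 + (87*(-36) + 45))/(135² + 27²) = (-44334 + (-3132 + 45))/(18225 + 729) = (-44334 - 3087)/18954 = -47421*1/18954 = -5269/2106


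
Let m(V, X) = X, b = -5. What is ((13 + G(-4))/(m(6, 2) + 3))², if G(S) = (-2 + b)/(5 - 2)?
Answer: 1024/225 ≈ 4.5511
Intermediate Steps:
G(S) = -7/3 (G(S) = (-2 - 5)/(5 - 2) = -7/3)
((13 + G(-4))/(m(6, 2) + 3))² = ((13 - 7/3)/(2 + 3))² = ((32/3)/5)² = ((32/3)*(⅕))² = (32/15)² = 1024/225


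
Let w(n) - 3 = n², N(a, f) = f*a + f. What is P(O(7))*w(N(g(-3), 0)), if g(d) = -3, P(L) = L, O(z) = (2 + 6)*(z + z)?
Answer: 336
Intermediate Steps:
O(z) = 16*z (O(z) = 8*(2*z) = 16*z)
N(a, f) = f + a*f (N(a, f) = a*f + f = f + a*f)
w(n) = 3 + n²
P(O(7))*w(N(g(-3), 0)) = (16*7)*(3 + (0*(1 - 3))²) = 112*(3 + (0*(-2))²) = 112*(3 + 0²) = 112*(3 + 0) = 112*3 = 336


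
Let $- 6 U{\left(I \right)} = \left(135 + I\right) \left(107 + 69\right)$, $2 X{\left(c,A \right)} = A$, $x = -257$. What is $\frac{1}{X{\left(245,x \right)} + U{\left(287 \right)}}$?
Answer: $- \frac{6}{75043} \approx -7.9954 \cdot 10^{-5}$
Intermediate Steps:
$X{\left(c,A \right)} = \frac{A}{2}$
$U{\left(I \right)} = -3960 - \frac{88 I}{3}$ ($U{\left(I \right)} = - \frac{\left(135 + I\right) \left(107 + 69\right)}{6} = - \frac{\left(135 + I\right) 176}{6} = - \frac{23760 + 176 I}{6} = -3960 - \frac{88 I}{3}$)
$\frac{1}{X{\left(245,x \right)} + U{\left(287 \right)}} = \frac{1}{\frac{1}{2} \left(-257\right) - \frac{37136}{3}} = \frac{1}{- \frac{257}{2} - \frac{37136}{3}} = \frac{1}{- \frac{75043}{6}} = - \frac{6}{75043}$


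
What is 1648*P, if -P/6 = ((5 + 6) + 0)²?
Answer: -1196448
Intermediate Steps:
P = -726 (P = -6*((5 + 6) + 0)² = -6*(11 + 0)² = -6*11² = -6*121 = -726)
1648*P = 1648*(-726) = -1196448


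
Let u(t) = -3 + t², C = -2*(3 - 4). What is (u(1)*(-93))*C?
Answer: 372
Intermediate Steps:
C = 2 (C = -2*(-1) = 2)
(u(1)*(-93))*C = ((-3 + 1²)*(-93))*2 = ((-3 + 1)*(-93))*2 = -2*(-93)*2 = 186*2 = 372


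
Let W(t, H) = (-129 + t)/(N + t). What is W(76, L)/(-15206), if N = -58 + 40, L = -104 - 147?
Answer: 53/881948 ≈ 6.0094e-5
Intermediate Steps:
L = -251
N = -18
W(t, H) = (-129 + t)/(-18 + t)
W(76, L)/(-15206) = ((-129 + 76)/(-18 + 76))/(-15206) = (-53/58)*(-1/15206) = ((1/58)*(-53))*(-1/15206) = -53/58*(-1/15206) = 53/881948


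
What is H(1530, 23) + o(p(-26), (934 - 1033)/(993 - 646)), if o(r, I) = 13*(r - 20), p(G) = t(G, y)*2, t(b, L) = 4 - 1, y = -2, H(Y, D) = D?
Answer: -159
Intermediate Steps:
t(b, L) = 3
p(G) = 6 (p(G) = 3*2 = 6)
o(r, I) = -260 + 13*r (o(r, I) = 13*(-20 + r) = -260 + 13*r)
H(1530, 23) + o(p(-26), (934 - 1033)/(993 - 646)) = 23 + (-260 + 13*6) = 23 + (-260 + 78) = 23 - 182 = -159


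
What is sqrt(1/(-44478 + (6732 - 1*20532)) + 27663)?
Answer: sqrt(93952546273014)/58278 ≈ 166.32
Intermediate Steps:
sqrt(1/(-44478 + (6732 - 1*20532)) + 27663) = sqrt(1/(-44478 + (6732 - 20532)) + 27663) = sqrt(1/(-44478 - 13800) + 27663) = sqrt(1/(-58278) + 27663) = sqrt(-1/58278 + 27663) = sqrt(1612144313/58278) = sqrt(93952546273014)/58278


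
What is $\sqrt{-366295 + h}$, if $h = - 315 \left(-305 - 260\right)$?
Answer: $4 i \sqrt{11770} \approx 433.96 i$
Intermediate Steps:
$h = 177975$ ($h = \left(-315\right) \left(-565\right) = 177975$)
$\sqrt{-366295 + h} = \sqrt{-366295 + 177975} = \sqrt{-188320} = 4 i \sqrt{11770}$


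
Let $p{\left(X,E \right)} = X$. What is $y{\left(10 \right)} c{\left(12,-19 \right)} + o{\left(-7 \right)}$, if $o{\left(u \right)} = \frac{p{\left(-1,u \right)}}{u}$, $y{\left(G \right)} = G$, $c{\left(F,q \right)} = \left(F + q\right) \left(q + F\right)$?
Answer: $\frac{3431}{7} \approx 490.14$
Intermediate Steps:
$c{\left(F,q \right)} = \left(F + q\right)^{2}$ ($c{\left(F,q \right)} = \left(F + q\right) \left(F + q\right) = \left(F + q\right)^{2}$)
$o{\left(u \right)} = - \frac{1}{u}$
$y{\left(10 \right)} c{\left(12,-19 \right)} + o{\left(-7 \right)} = 10 \left(12 - 19\right)^{2} - \frac{1}{-7} = 10 \left(-7\right)^{2} - - \frac{1}{7} = 10 \cdot 49 + \frac{1}{7} = 490 + \frac{1}{7} = \frac{3431}{7}$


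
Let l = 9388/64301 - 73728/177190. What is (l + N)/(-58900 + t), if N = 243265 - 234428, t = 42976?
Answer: -50340615416311/90715000740780 ≈ -0.55493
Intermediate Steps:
l = -1538662204/5696747095 (l = 9388*(1/64301) - 73728*1/177190 = 9388/64301 - 36864/88595 = -1538662204/5696747095 ≈ -0.27009)
N = 8837
(l + N)/(-58900 + t) = (-1538662204/5696747095 + 8837)/(-58900 + 42976) = (50340615416311/5696747095)/(-15924) = (50340615416311/5696747095)*(-1/15924) = -50340615416311/90715000740780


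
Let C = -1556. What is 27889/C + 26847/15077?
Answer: -378708521/23459812 ≈ -16.143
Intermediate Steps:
27889/C + 26847/15077 = 27889/(-1556) + 26847/15077 = 27889*(-1/1556) + 26847*(1/15077) = -27889/1556 + 26847/15077 = -378708521/23459812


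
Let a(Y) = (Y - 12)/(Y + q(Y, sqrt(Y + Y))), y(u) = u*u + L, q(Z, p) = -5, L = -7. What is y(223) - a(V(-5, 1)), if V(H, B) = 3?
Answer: 99435/2 ≈ 49718.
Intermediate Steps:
y(u) = -7 + u**2 (y(u) = u*u - 7 = u**2 - 7 = -7 + u**2)
a(Y) = (-12 + Y)/(-5 + Y) (a(Y) = (Y - 12)/(Y - 5) = (-12 + Y)/(-5 + Y))
y(223) - a(V(-5, 1)) = (-7 + 223**2) - (-12 + 3)/(-5 + 3) = (-7 + 49729) - (-9)/(-2) = 49722 - (-1)*(-9)/2 = 49722 - 1*9/2 = 49722 - 9/2 = 99435/2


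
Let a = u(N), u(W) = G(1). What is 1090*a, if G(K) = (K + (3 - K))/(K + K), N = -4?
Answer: 1635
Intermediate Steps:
G(K) = 3/(2*K) (G(K) = 3/((2*K)) = 3*(1/(2*K)) = 3/(2*K))
u(W) = 3/2 (u(W) = (3/2)/1 = (3/2)*1 = 3/2)
a = 3/2 ≈ 1.5000
1090*a = 1090*(3/2) = 1635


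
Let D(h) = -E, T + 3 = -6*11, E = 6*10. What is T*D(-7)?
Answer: 4140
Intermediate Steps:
E = 60
T = -69 (T = -3 - 6*11 = -3 - 66 = -69)
D(h) = -60 (D(h) = -1*60 = -60)
T*D(-7) = -69*(-60) = 4140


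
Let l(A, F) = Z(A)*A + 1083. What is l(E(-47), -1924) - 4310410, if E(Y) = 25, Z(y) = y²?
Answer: -4293702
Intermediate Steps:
l(A, F) = 1083 + A³ (l(A, F) = A²*A + 1083 = A³ + 1083 = 1083 + A³)
l(E(-47), -1924) - 4310410 = (1083 + 25³) - 4310410 = (1083 + 15625) - 4310410 = 16708 - 4310410 = -4293702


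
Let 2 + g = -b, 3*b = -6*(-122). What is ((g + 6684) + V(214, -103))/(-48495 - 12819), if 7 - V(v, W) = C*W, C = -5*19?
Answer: 1670/30657 ≈ 0.054474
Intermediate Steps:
b = 244 (b = (-6*(-122))/3 = (1/3)*732 = 244)
C = -95
g = -246 (g = -2 - 1*244 = -2 - 244 = -246)
V(v, W) = 7 + 95*W (V(v, W) = 7 - (-95)*W = 7 + 95*W)
((g + 6684) + V(214, -103))/(-48495 - 12819) = ((-246 + 6684) + (7 + 95*(-103)))/(-48495 - 12819) = (6438 + (7 - 9785))/(-61314) = (6438 - 9778)*(-1/61314) = -3340*(-1/61314) = 1670/30657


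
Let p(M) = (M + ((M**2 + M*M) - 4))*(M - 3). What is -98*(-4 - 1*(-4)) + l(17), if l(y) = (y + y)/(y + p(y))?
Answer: 34/8291 ≈ 0.0041008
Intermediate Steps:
p(M) = (-3 + M)*(-4 + M + 2*M**2) (p(M) = (M + ((M**2 + M**2) - 4))*(-3 + M) = (M + (2*M**2 - 4))*(-3 + M) = (M + (-4 + 2*M**2))*(-3 + M) = (-4 + M + 2*M**2)*(-3 + M) = (-3 + M)*(-4 + M + 2*M**2))
l(y) = 2*y/(12 - 6*y - 5*y**2 + 2*y**3) (l(y) = (y + y)/(y + (12 - 7*y - 5*y**2 + 2*y**3)) = (2*y)/(12 - 6*y - 5*y**2 + 2*y**3) = 2*y/(12 - 6*y - 5*y**2 + 2*y**3))
-98*(-4 - 1*(-4)) + l(17) = -98*(-4 - 1*(-4)) + 2*17/(12 - 6*17 - 5*17**2 + 2*17**3) = -98*(-4 + 4) + 2*17/(12 - 102 - 5*289 + 2*4913) = -98*0 + 2*17/(12 - 102 - 1445 + 9826) = 0 + 2*17/8291 = 0 + 2*17*(1/8291) = 0 + 34/8291 = 34/8291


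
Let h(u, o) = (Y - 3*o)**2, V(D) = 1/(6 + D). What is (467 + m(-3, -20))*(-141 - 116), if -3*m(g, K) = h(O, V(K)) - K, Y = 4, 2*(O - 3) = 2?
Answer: -22889705/196 ≈ -1.1678e+5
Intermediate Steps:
O = 4 (O = 3 + (1/2)*2 = 3 + 1 = 4)
h(u, o) = (4 - 3*o)**2
m(g, K) = -(-4 + 3/(6 + K))**2/3 + K/3 (m(g, K) = -((-4 + 3/(6 + K))**2 - K)/3 = -(-4 + 3/(6 + K))**2/3 + K/3)
(467 + m(-3, -20))*(-141 - 116) = (467 + ((1/3)*(-20) - (21 + 4*(-20))**2/(3*(6 - 20)**2)))*(-141 - 116) = (467 + (-20/3 - 1/3*(21 - 80)**2/(-14)**2))*(-257) = (467 + (-20/3 - 1/3*1/196*(-59)**2))*(-257) = (467 + (-20/3 - 1/3*1/196*3481))*(-257) = (467 + (-20/3 - 3481/588))*(-257) = (467 - 2467/196)*(-257) = (89065/196)*(-257) = -22889705/196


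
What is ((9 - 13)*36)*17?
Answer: -2448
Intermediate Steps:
((9 - 13)*36)*17 = -4*36*17 = -144*17 = -2448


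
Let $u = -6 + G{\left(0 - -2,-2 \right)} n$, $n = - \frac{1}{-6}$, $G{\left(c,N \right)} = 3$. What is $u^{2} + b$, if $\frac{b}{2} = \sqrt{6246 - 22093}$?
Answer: $\frac{121}{4} + 2 i \sqrt{15847} \approx 30.25 + 251.77 i$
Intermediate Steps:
$n = \frac{1}{6}$ ($n = \left(-1\right) \left(- \frac{1}{6}\right) = \frac{1}{6} \approx 0.16667$)
$u = - \frac{11}{2}$ ($u = -6 + 3 \cdot \frac{1}{6} = -6 + \frac{1}{2} = - \frac{11}{2} \approx -5.5$)
$b = 2 i \sqrt{15847}$ ($b = 2 \sqrt{6246 - 22093} = 2 \sqrt{-15847} = 2 i \sqrt{15847} \approx 251.77 i$)
$u^{2} + b = \left(- \frac{11}{2}\right)^{2} + 2 i \sqrt{15847} = \frac{121}{4} + 2 i \sqrt{15847}$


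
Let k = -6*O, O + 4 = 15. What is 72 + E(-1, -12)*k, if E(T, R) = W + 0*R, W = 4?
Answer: -192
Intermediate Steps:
O = 11 (O = -4 + 15 = 11)
k = -66 (k = -6*11 = -66)
E(T, R) = 4 (E(T, R) = 4 + 0*R = 4 + 0 = 4)
72 + E(-1, -12)*k = 72 + 4*(-66) = 72 - 264 = -192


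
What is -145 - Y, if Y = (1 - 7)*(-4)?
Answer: -169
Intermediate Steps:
Y = 24 (Y = -6*(-4) = 24)
-145 - Y = -145 - 1*24 = -145 - 24 = -169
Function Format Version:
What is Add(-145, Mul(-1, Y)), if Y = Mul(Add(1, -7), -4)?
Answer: -169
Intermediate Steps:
Y = 24 (Y = Mul(-6, -4) = 24)
Add(-145, Mul(-1, Y)) = Add(-145, Mul(-1, 24)) = Add(-145, -24) = -169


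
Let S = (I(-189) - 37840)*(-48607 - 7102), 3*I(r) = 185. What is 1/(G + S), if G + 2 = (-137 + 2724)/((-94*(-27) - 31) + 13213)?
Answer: 15720/33084204629747 ≈ 4.7515e-10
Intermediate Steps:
I(r) = 185/3 (I(r) = (⅓)*185 = 185/3)
G = -28853/15720 (G = -2 + (-137 + 2724)/((-94*(-27) - 31) + 13213) = -2 + 2587/((2538 - 31) + 13213) = -2 + 2587/(2507 + 13213) = -2 + 2587/15720 = -28853/15720 ≈ -1.8354)
S = 6313779515/3 (S = (185/3 - 37840)*(-48607 - 7102) = -113335/3*(-55709) = 6313779515/3 ≈ 2.1046e+9)
1/(G + S) = 1/(-28853/15720 + 6313779515/3) = 1/(33084204629747/15720) = 15720/33084204629747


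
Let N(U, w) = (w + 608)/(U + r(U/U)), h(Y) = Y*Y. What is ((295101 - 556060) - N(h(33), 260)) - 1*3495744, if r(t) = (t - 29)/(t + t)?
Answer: -4038456593/1075 ≈ -3.7567e+6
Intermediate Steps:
r(t) = (-29 + t)/(2*t) (r(t) = (-29 + t)/((2*t)) = (-29 + t)*(1/(2*t)) = (-29 + t)/(2*t))
h(Y) = Y²
N(U, w) = (608 + w)/(-14 + U) (N(U, w) = (w + 608)/(U + (-29 + U/U)/(2*((U/U)))) = (608 + w)/(U + (½)*(-29 + 1)/1) = (608 + w)/(U + (½)*1*(-28)) = (608 + w)/(U - 14) = (608 + w)/(-14 + U))
((295101 - 556060) - N(h(33), 260)) - 1*3495744 = ((295101 - 556060) - (608 + 260)/(-14 + 33²)) - 1*3495744 = (-260959 - 868/(-14 + 1089)) - 3495744 = (-260959 - 868/1075) - 3495744 = -280531793/1075 - 3495744 = -4038456593/1075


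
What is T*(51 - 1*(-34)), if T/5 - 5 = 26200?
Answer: 11137125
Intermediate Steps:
T = 131025 (T = 25 + 5*26200 = 25 + 131000 = 131025)
T*(51 - 1*(-34)) = 131025*(51 - 1*(-34)) = 131025*(51 + 34) = 131025*85 = 11137125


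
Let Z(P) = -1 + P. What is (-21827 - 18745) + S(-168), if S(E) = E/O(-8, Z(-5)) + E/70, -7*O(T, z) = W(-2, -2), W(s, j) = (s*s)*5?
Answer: -202578/5 ≈ -40516.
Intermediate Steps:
W(s, j) = 5*s**2 (W(s, j) = s**2*5 = 5*s**2)
O(T, z) = -20/7 (O(T, z) = -5*(-2)**2/7 = -5*4/7 = -1/7*20 = -20/7)
S(E) = -47*E/140 (S(E) = E/(-20/7) + E/70 = E*(-7/20) + E*(1/70) = -7*E/20 + E/70 = -47*E/140)
(-21827 - 18745) + S(-168) = (-21827 - 18745) - 47/140*(-168) = -40572 + 282/5 = -202578/5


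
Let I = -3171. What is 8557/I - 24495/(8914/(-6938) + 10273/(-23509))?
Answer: 46913300403437/3298231090 ≈ 14224.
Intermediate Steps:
8557/I - 24495/(8914/(-6938) + 10273/(-23509)) = 8557/(-3171) - 24495/(8914/(-6938) + 10273/(-23509)) = 8557*(-1/3171) - 24495/(8914*(-1/6938) + 10273*(-1/23509)) = -8557/3171 - 24495/(-4457/3469 - 10273/23509) = -8557/3171 - 24495/(-140416650/81552721) = -8557/3171 - 24495*(-81552721/140416650) = -8557/3171 + 133175593393/9361110 = 46913300403437/3298231090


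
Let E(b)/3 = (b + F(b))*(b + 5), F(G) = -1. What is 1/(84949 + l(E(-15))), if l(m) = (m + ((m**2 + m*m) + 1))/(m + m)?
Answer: 960/82012321 ≈ 1.1706e-5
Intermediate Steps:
E(b) = 3*(-1 + b)*(5 + b) (E(b) = 3*((b - 1)*(b + 5)) = 3*((-1 + b)*(5 + b)) = 3*(-1 + b)*(5 + b))
l(m) = (1 + m + 2*m**2)/(2*m) (l(m) = (m + ((m**2 + m**2) + 1))/((2*m)) = (m + (2*m**2 + 1))*(1/(2*m)) = (m + (1 + 2*m**2))*(1/(2*m)) = (1 + m + 2*m**2)*(1/(2*m)) = (1 + m + 2*m**2)/(2*m))
1/(84949 + l(E(-15))) = 1/(84949 + (1/2 + (-15 + 3*(-15)**2 + 12*(-15)) + 1/(2*(-15 + 3*(-15)**2 + 12*(-15))))) = 1/(84949 + (1/2 + (-15 + 3*225 - 180) + 1/(2*(-15 + 3*225 - 180)))) = 1/(84949 + (1/2 + (-15 + 675 - 180) + 1/(2*(-15 + 675 - 180)))) = 1/(84949 + (1/2 + 480 + (1/2)/480)) = 1/(84949 + (1/2 + 480 + (1/2)*(1/480))) = 1/(84949 + (1/2 + 480 + 1/960)) = 1/(84949 + 461281/960) = 1/(82012321/960) = 960/82012321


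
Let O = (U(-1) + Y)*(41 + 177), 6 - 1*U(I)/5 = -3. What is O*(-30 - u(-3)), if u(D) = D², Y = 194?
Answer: -2031978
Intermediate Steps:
U(I) = 45 (U(I) = 30 - 5*(-3) = 30 + 15 = 45)
O = 52102 (O = (45 + 194)*(41 + 177) = 239*218 = 52102)
O*(-30 - u(-3)) = 52102*(-30 - (-3)²) = 52102*(-30 - 9) = 52102*(-39) = -2031978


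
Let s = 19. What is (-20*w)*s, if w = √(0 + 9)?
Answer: -1140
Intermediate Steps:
w = 3 (w = √9 = 3)
(-20*w)*s = -20*3*19 = -60*19 = -1140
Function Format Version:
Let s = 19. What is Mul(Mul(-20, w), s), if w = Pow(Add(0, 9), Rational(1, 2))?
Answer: -1140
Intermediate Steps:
w = 3 (w = Pow(9, Rational(1, 2)) = 3)
Mul(Mul(-20, w), s) = Mul(Mul(-20, 3), 19) = Mul(-60, 19) = -1140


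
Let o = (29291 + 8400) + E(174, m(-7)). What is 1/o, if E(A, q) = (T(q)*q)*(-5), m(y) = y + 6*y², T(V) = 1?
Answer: 1/36256 ≈ 2.7582e-5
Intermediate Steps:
E(A, q) = -5*q (E(A, q) = (1*q)*(-5) = q*(-5) = -5*q)
o = 36256 (o = (29291 + 8400) - (-35)*(1 + 6*(-7)) = 37691 - (-35)*(1 - 42) = 37691 - (-35)*(-41) = 37691 - 5*287 = 37691 - 1435 = 36256)
1/o = 1/36256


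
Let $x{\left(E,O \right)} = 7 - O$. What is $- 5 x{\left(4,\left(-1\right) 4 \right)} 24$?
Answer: $-1320$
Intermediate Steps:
$- 5 x{\left(4,\left(-1\right) 4 \right)} 24 = - 5 \left(7 - \left(-1\right) 4\right) 24 = - 5 \left(7 - -4\right) 24 = - 5 \left(7 + 4\right) 24 = \left(-5\right) 11 \cdot 24 = \left(-55\right) 24 = -1320$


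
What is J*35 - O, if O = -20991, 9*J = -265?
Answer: 179644/9 ≈ 19960.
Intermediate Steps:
J = -265/9 (J = (⅑)*(-265) = -265/9 ≈ -29.444)
J*35 - O = -265/9*35 - 1*(-20991) = -9275/9 + 20991 = 179644/9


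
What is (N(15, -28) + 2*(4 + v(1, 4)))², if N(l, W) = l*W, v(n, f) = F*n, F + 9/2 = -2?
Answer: 180625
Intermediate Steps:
F = -13/2 (F = -9/2 - 2 = -13/2 ≈ -6.5000)
v(n, f) = -13*n/2
N(l, W) = W*l
(N(15, -28) + 2*(4 + v(1, 4)))² = (-28*15 + 2*(4 - 13/2*1))² = (-420 + 2*(4 - 13/2))² = (-420 + 2*(-5/2))² = (-420 - 5)² = (-425)² = 180625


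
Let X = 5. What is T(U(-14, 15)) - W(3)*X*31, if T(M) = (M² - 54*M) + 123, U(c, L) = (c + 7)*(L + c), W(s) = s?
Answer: 85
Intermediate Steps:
U(c, L) = (7 + c)*(L + c)
T(M) = 123 + M² - 54*M
T(U(-14, 15)) - W(3)*X*31 = (123 + ((-14)² + 7*15 + 7*(-14) + 15*(-14))² - 54*((-14)² + 7*15 + 7*(-14) + 15*(-14))) - 3*5*31 = (123 + (196 + 105 - 98 - 210)² - 54*(196 + 105 - 98 - 210)) - 15*31 = (123 + (-7)² - 54*(-7)) - 1*465 = (123 + 49 + 378) - 465 = 550 - 465 = 85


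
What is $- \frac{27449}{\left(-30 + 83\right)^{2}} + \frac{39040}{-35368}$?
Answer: $- \frac{135059949}{12418589} \approx -10.876$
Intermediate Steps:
$- \frac{27449}{\left(-30 + 83\right)^{2}} + \frac{39040}{-35368} = - \frac{27449}{53^{2}} + 39040 \left(- \frac{1}{35368}\right) = - \frac{27449}{2809} - \frac{4880}{4421} = - \frac{135059949}{12418589}$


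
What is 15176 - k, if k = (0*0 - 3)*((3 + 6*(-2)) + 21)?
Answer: 15212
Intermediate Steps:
k = -36 (k = (0 - 3)*((3 - 12) + 21) = -3*(-9 + 21) = -3*12 = -36)
15176 - k = 15176 - 1*(-36) = 15176 + 36 = 15212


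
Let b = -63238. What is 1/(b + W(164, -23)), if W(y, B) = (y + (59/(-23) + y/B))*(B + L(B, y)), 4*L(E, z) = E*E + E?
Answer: -2/94535 ≈ -2.1156e-5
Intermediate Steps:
L(E, z) = E/4 + E²/4 (L(E, z) = (E*E + E)/4 = (E² + E)/4 = (E + E²)/4 = E/4 + E²/4)
W(y, B) = (B + B*(1 + B)/4)*(-59/23 + y + y/B) (W(y, B) = (y + (59/(-23) + y/B))*(B + B*(1 + B)/4) = (y + (59*(-1/23) + y/B))*(B + B*(1 + B)/4) = (y + (-59/23 + y/B))*(B + B*(1 + B)/4) = (-59/23 + y + y/B)*(B + B*(1 + B)/4) = (B + B*(1 + B)/4)*(-59/23 + y + y/B))
1/(b + W(164, -23)) = 1/(-63238 + (-295/92*(-23) - 59/92*(-23)² + (5/4)*164 + (¼)*164*(-23)² + (3/2)*(-23)*164)) = 1/(-63238 + (295/4 - 59/92*529 + 205 + (¼)*164*529 - 5658)) = 1/(-63238 + (295/4 - 1357/4 + 205 + 21689 - 5658)) = 1/(-63238 + 31941/2) = 1/(-94535/2) = -2/94535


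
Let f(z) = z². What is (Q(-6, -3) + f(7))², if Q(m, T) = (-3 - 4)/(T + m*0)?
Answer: 23716/9 ≈ 2635.1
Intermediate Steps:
Q(m, T) = -7/T (Q(m, T) = -7/(T + 0) = -7/T)
(Q(-6, -3) + f(7))² = (-7/(-3) + 7²)² = (-7*(-⅓) + 49)² = (7/3 + 49)² = (154/3)² = 23716/9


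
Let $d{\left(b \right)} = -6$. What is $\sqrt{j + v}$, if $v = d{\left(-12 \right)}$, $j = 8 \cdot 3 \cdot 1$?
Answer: $3 \sqrt{2} \approx 4.2426$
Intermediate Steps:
$j = 24$ ($j = 24 \cdot 1 = 24$)
$v = -6$
$\sqrt{j + v} = \sqrt{24 - 6} = \sqrt{18} = 3 \sqrt{2}$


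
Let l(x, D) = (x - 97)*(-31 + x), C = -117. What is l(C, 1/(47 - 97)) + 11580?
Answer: 43252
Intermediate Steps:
l(x, D) = (-97 + x)*(-31 + x)
l(C, 1/(47 - 97)) + 11580 = (3007 + (-117)² - 128*(-117)) + 11580 = (3007 + 13689 + 14976) + 11580 = 31672 + 11580 = 43252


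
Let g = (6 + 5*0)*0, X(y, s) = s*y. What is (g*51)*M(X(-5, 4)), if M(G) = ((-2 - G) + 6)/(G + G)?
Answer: 0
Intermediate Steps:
M(G) = (4 - G)/(2*G) (M(G) = (4 - G)/((2*G)) = (4 - G)*(1/(2*G)) = (4 - G)/(2*G))
g = 0 (g = (6 + 0)*0 = 6*0 = 0)
(g*51)*M(X(-5, 4)) = (0*51)*((4 - 4*(-5))/(2*((4*(-5))))) = 0*((1/2)*(4 - 1*(-20))/(-20)) = 0*((1/2)*(-1/20)*(4 + 20)) = 0*((1/2)*(-1/20)*24) = 0*(-3/5) = 0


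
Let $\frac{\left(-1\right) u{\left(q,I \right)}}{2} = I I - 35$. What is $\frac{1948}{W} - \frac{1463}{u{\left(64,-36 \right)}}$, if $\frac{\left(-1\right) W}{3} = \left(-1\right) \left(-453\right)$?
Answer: $- \frac{2924639}{3427398} \approx -0.85331$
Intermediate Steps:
$u{\left(q,I \right)} = 70 - 2 I^{2}$ ($u{\left(q,I \right)} = - 2 \left(I I - 35\right) = - 2 \left(I^{2} - 35\right) = - 2 \left(-35 + I^{2}\right) = 70 - 2 I^{2}$)
$W = -1359$ ($W = - 3 \left(\left(-1\right) \left(-453\right)\right) = \left(-3\right) 453 = -1359$)
$\frac{1948}{W} - \frac{1463}{u{\left(64,-36 \right)}} = \frac{1948}{-1359} - \frac{1463}{70 - 2 \left(-36\right)^{2}} = 1948 \left(- \frac{1}{1359}\right) - \frac{1463}{70 - 2592} = - \frac{1948}{1359} - \frac{1463}{70 - 2592} = - \frac{1948}{1359} - \frac{1463}{-2522} = - \frac{1948}{1359} - - \frac{1463}{2522} = - \frac{1948}{1359} + \frac{1463}{2522} = - \frac{2924639}{3427398}$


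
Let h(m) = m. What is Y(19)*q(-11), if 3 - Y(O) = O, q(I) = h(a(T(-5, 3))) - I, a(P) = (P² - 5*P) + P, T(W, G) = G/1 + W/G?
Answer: -1072/9 ≈ -119.11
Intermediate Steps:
T(W, G) = G + W/G (T(W, G) = G*1 + W/G = G + W/G)
a(P) = P² - 4*P
q(I) = -32/9 - I (q(I) = (3 - 5/3)*(-4 + (3 - 5/3)) - I = 4*(-4 + 4/3)/3 - I = (4/3)*(-8/3) - I = -32/9 - I)
Y(O) = 3 - O
Y(19)*q(-11) = (3 - 1*19)*(-32/9 - 1*(-11)) = (3 - 19)*(-32/9 + 11) = -16*67/9 = -1072/9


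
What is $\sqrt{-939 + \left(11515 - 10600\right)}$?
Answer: $2 i \sqrt{6} \approx 4.899 i$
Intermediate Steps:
$\sqrt{-939 + \left(11515 - 10600\right)} = \sqrt{-939 + 915} = \sqrt{-24} = 2 i \sqrt{6}$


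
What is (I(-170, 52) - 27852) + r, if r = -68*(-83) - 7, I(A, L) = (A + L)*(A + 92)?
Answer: -13011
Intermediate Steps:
I(A, L) = (92 + A)*(A + L) (I(A, L) = (A + L)*(92 + A) = (92 + A)*(A + L))
r = 5637 (r = 5644 - 7 = 5637)
(I(-170, 52) - 27852) + r = (((-170)**2 + 92*(-170) + 92*52 - 170*52) - 27852) + 5637 = ((28900 - 15640 + 4784 - 8840) - 27852) + 5637 = (9204 - 27852) + 5637 = -18648 + 5637 = -13011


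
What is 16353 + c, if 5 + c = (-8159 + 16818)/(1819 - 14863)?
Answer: 213234653/13044 ≈ 16347.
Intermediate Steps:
c = -73879/13044 (c = -5 + (-8159 + 16818)/(1819 - 14863) = -5 + 8659/(-13044) = -5 + 8659*(-1/13044) = -5 - 8659/13044 = -73879/13044 ≈ -5.6638)
16353 + c = 16353 - 73879/13044 = 213234653/13044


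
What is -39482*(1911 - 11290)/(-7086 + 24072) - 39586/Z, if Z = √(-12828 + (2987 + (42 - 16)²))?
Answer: 9744781/447 + 39586*I*√9165/9165 ≈ 21800.0 + 413.5*I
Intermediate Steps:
Z = I*√9165 (Z = √(-12828 + (2987 + 26²)) = √(-12828 + (2987 + 676)) = √(-12828 + 3663) = √(-9165) = I*√9165 ≈ 95.734*I)
-39482*(1911 - 11290)/(-7086 + 24072) - 39586/Z = -39482*(1911 - 11290)/(-7086 + 24072) - 39586*(-I*√9165/9165) = -39482/(16986/(-9379)) - (-39586)*I*√9165/9165 = -39482/(16986*(-1/9379)) + 39586*I*√9165/9165 = -39482/(-16986/9379) + 39586*I*√9165/9165 = -39482*(-9379/16986) + 39586*I*√9165/9165 = 9744781/447 + 39586*I*√9165/9165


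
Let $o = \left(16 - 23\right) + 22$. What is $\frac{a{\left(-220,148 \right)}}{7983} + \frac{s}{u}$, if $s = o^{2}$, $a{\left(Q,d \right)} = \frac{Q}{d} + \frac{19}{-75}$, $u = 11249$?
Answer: $\frac{4930075453}{249197128425} \approx 0.019784$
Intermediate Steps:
$a{\left(Q,d \right)} = - \frac{19}{75} + \frac{Q}{d}$ ($a{\left(Q,d \right)} = \frac{Q}{d} + 19 \left(- \frac{1}{75}\right) = \frac{Q}{d} - \frac{19}{75} = - \frac{19}{75} + \frac{Q}{d}$)
$o = 15$ ($o = -7 + 22 = 15$)
$s = 225$ ($s = 15^{2} = 225$)
$\frac{a{\left(-220,148 \right)}}{7983} + \frac{s}{u} = \frac{- \frac{19}{75} - \frac{220}{148}}{7983} + \frac{225}{11249} = \left(- \frac{19}{75} - \frac{55}{37}\right) \frac{1}{7983} + 225 \cdot \frac{1}{11249} = \left(- \frac{19}{75} - \frac{55}{37}\right) \frac{1}{7983} + \frac{225}{11249} = \left(- \frac{4828}{2775}\right) \frac{1}{7983} + \frac{225}{11249} = - \frac{4828}{22152825} + \frac{225}{11249} = \frac{4930075453}{249197128425}$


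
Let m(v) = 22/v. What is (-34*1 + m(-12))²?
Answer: 46225/36 ≈ 1284.0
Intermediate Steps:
(-34*1 + m(-12))² = (-34*1 + 22/(-12))² = (-34 + 22*(-1/12))² = (-34 - 11/6)² = (-215/6)² = 46225/36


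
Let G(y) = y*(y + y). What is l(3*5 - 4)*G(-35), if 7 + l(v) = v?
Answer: 9800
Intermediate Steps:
G(y) = 2*y² (G(y) = y*(2*y) = 2*y²)
l(v) = -7 + v
l(3*5 - 4)*G(-35) = (-7 + (3*5 - 4))*(2*(-35)²) = (-7 + (15 - 4))*(2*1225) = (-7 + 11)*2450 = 4*2450 = 9800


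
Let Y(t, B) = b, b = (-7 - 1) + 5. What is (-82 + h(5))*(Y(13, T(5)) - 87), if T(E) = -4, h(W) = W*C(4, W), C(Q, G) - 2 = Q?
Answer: 4680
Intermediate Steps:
C(Q, G) = 2 + Q
h(W) = 6*W (h(W) = W*(2 + 4) = W*6 = 6*W)
b = -3 (b = -8 + 5 = -3)
Y(t, B) = -3
(-82 + h(5))*(Y(13, T(5)) - 87) = (-82 + 6*5)*(-3 - 87) = (-82 + 30)*(-90) = -52*(-90) = 4680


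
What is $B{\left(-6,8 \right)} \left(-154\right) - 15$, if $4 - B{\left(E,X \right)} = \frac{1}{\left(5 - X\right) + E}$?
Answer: $- \frac{5833}{9} \approx -648.11$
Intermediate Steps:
$B{\left(E,X \right)} = 4 - \frac{1}{5 + E - X}$ ($B{\left(E,X \right)} = 4 - \frac{1}{\left(5 - X\right) + E} = 4 - \frac{1}{5 + E - X}$)
$B{\left(-6,8 \right)} \left(-154\right) - 15 = \frac{19 - 32 + 4 \left(-6\right)}{5 - 6 - 8} \left(-154\right) - 15 = \frac{19 - 32 - 24}{5 - 6 - 8} \left(-154\right) - 15 = \frac{1}{-9} \left(-37\right) \left(-154\right) - 15 = \left(- \frac{1}{9}\right) \left(-37\right) \left(-154\right) - 15 = \frac{37}{9} \left(-154\right) - 15 = - \frac{5698}{9} - 15 = - \frac{5833}{9}$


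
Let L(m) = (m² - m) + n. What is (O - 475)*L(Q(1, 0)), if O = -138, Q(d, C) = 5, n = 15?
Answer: -21455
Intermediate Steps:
L(m) = 15 + m² - m (L(m) = (m² - m) + 15 = 15 + m² - m)
(O - 475)*L(Q(1, 0)) = (-138 - 475)*(15 + 5² - 1*5) = -613*(15 + 25 - 5) = -613*35 = -21455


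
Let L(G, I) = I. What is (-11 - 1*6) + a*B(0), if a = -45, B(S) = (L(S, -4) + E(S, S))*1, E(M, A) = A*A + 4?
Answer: -17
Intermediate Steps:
E(M, A) = 4 + A² (E(M, A) = A² + 4 = 4 + A²)
B(S) = S² (B(S) = (-4 + (4 + S²))*1 = S²*1 = S²)
(-11 - 1*6) + a*B(0) = (-11 - 1*6) - 45*0² = (-11 - 6) - 45*0 = -17 + 0 = -17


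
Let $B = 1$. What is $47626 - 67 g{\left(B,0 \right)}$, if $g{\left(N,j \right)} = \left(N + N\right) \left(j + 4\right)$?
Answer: $47090$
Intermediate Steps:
$g{\left(N,j \right)} = 2 N \left(4 + j\right)$
$47626 - 67 g{\left(B,0 \right)} = 47626 - 67 \cdot 2 \cdot 1 \left(4 + 0\right) = 47626 - 67 \cdot 2 \cdot 1 \cdot 4 = 47626 - 536 = 47090$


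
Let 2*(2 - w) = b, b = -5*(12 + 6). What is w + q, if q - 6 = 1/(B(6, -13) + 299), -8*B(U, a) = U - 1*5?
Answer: 126731/2391 ≈ 53.003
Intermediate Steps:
B(U, a) = 5/8 - U/8 (B(U, a) = -(U - 1*5)/8 = -(U - 5)/8 = -(-5 + U)/8 = 5/8 - U/8)
b = -90 (b = -5*18 = -90)
w = 47 (w = 2 - 1/2*(-90) = 2 + 45 = 47)
q = 14354/2391 (q = 6 + 1/((5/8 - 1/8*6) + 299) = 6 + 1/((5/8 - 3/4) + 299) = 6 + 1/(-1/8 + 299) = 6 + 1/(2391/8) = 6 + 8/2391 = 14354/2391 ≈ 6.0033)
w + q = 47 + 14354/2391 = 126731/2391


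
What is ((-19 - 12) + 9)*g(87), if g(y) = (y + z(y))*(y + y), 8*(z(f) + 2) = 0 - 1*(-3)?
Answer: -653631/2 ≈ -3.2682e+5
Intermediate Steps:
z(f) = -13/8 (z(f) = -2 + (0 - 1*(-3))/8 = -2 + (0 + 3)/8 = -2 + (⅛)*3 = -2 + 3/8 = -13/8)
g(y) = 2*y*(-13/8 + y) (g(y) = (y - 13/8)*(y + y) = (-13/8 + y)*(2*y) = 2*y*(-13/8 + y))
((-19 - 12) + 9)*g(87) = ((-19 - 12) + 9)*((¼)*87*(-13 + 8*87)) = (-31 + 9)*((¼)*87*(-13 + 696)) = -11*87*683/2 = -22*59421/4 = -653631/2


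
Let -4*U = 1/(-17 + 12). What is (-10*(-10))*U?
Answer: 5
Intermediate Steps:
U = 1/20 (U = -1/(4*(-17 + 12)) = -¼/(-5) = -¼*(-⅕) = 1/20 ≈ 0.050000)
(-10*(-10))*U = -10*(-10)*(1/20) = 100*(1/20) = 5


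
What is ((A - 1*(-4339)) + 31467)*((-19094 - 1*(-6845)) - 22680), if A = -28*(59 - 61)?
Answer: -1252623798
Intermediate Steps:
A = 56 (A = -28*(-2) = 56)
((A - 1*(-4339)) + 31467)*((-19094 - 1*(-6845)) - 22680) = ((56 - 1*(-4339)) + 31467)*((-19094 - 1*(-6845)) - 22680) = ((56 + 4339) + 31467)*((-19094 + 6845) - 22680) = (4395 + 31467)*(-12249 - 22680) = 35862*(-34929) = -1252623798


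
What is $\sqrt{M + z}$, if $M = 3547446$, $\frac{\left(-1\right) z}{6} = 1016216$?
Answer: $5 i \sqrt{101994} \approx 1596.8 i$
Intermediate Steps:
$z = -6097296$ ($z = \left(-6\right) 1016216 = -6097296$)
$\sqrt{M + z} = \sqrt{3547446 - 6097296} = \sqrt{-2549850} = 5 i \sqrt{101994}$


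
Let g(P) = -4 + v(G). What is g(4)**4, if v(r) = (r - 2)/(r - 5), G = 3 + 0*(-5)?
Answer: 6561/16 ≈ 410.06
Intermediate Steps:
G = 3 (G = 3 + 0 = 3)
v(r) = (-2 + r)/(-5 + r)
g(P) = -9/2 (g(P) = -4 + (-2 + 3)/(-5 + 3) = -4 + 1/(-2) = -4 - 1/2*1 = -4 - 1/2 = -9/2)
g(4)**4 = (-9/2)**4 = 6561/16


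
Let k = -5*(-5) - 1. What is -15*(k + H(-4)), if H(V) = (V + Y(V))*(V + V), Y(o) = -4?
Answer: -1320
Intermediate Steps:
H(V) = 2*V*(-4 + V) (H(V) = (V - 4)*(V + V) = (-4 + V)*(2*V) = 2*V*(-4 + V))
k = 24 (k = 25 - 1 = 24)
-15*(k + H(-4)) = -15*(24 + 2*(-4)*(-4 - 4)) = -15*(24 + 2*(-4)*(-8)) = -15*(24 + 64) = -15*88 = -1320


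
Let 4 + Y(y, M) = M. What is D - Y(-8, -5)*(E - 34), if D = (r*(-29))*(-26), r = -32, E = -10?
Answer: -24524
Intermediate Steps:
Y(y, M) = -4 + M
D = -24128 (D = -32*(-29)*(-26) = 928*(-26) = -24128)
D - Y(-8, -5)*(E - 34) = -24128 - (-4 - 5)*(-10 - 34) = -24128 - (-9)*(-44) = -24128 - 1*396 = -24128 - 396 = -24524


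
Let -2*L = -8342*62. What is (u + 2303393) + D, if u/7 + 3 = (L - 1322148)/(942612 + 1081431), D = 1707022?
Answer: 1159600351160/289149 ≈ 4.0104e+6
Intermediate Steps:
L = 258602 (L = -(-4171)*62 = -½*(-517204) = 258602)
u = -7135675/289149 (u = -21 + 7*((258602 - 1322148)/(942612 + 1081431)) = -21 + 7*(-1063546/2024043) = -21 - 1063546/289149 = -7135675/289149 ≈ -24.678)
(u + 2303393) + D = (-7135675/289149 + 2303393) + 1707022 = 666016646882/289149 + 1707022 = 1159600351160/289149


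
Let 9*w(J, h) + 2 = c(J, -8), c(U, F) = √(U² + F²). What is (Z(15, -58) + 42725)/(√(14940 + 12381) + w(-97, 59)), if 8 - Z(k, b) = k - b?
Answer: 383940/(-2 + √9473 + 9*√27321) ≈ 242.55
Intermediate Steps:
Z(k, b) = 8 + b - k (Z(k, b) = 8 - (k - b) = 8 + (b - k) = 8 + b - k)
c(U, F) = √(F² + U²)
w(J, h) = -2/9 + √(64 + J²)/9 (w(J, h) = -2/9 + √((-8)² + J²)/9 = -2/9 + √(64 + J²)/9)
(Z(15, -58) + 42725)/(√(14940 + 12381) + w(-97, 59)) = ((8 - 58 - 1*15) + 42725)/(√(14940 + 12381) + (-2/9 + √(64 + (-97)²)/9)) = ((8 - 58 - 15) + 42725)/(√27321 + (-2/9 + √(64 + 9409)/9)) = (-65 + 42725)/(√27321 + (-2/9 + √9473/9)) = 42660/(-2/9 + √27321 + √9473/9)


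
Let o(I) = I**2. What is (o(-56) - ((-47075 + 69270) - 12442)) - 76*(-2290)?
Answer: 167423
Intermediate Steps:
(o(-56) - ((-47075 + 69270) - 12442)) - 76*(-2290) = ((-56)**2 - ((-47075 + 69270) - 12442)) - 76*(-2290) = (3136 - (22195 - 12442)) - 1*(-174040) = (3136 - 1*9753) + 174040 = (3136 - 9753) + 174040 = -6617 + 174040 = 167423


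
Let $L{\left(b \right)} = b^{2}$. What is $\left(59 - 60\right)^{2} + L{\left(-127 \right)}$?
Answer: $16130$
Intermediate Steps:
$\left(59 - 60\right)^{2} + L{\left(-127 \right)} = \left(59 - 60\right)^{2} + \left(-127\right)^{2} = \left(-1\right)^{2} + 16129 = 1 + 16129 = 16130$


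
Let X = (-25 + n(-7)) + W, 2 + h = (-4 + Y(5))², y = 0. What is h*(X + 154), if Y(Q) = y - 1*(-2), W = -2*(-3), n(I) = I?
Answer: 256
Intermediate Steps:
W = 6
Y(Q) = 2 (Y(Q) = 0 - 1*(-2) = 0 + 2 = 2)
h = 2 (h = -2 + (-4 + 2)² = -2 + (-2)² = -2 + 4 = 2)
X = -26 (X = (-25 - 7) + 6 = -32 + 6 = -26)
h*(X + 154) = 2*(-26 + 154) = 2*128 = 256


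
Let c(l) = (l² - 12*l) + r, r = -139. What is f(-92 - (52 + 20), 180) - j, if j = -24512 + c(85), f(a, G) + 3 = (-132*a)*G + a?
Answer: 3914919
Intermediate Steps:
f(a, G) = -3 + a - 132*G*a (f(a, G) = -3 + ((-132*a)*G + a) = -3 + (-132*G*a + a) = -3 + (a - 132*G*a) = -3 + a - 132*G*a)
c(l) = -139 + l² - 12*l (c(l) = (l² - 12*l) - 139 = -139 + l² - 12*l)
j = -18446 (j = -24512 + (-139 + 85² - 12*85) = -24512 + (-139 + 7225 - 1020) = -24512 + 6066 = -18446)
f(-92 - (52 + 20), 180) - j = (-3 + (-92 - (52 + 20)) - 132*180*(-92 - (52 + 20))) - 1*(-18446) = (-3 + (-92 - 1*72) - 132*180*(-92 - 1*72)) + 18446 = (-3 + (-92 - 72) - 132*180*(-92 - 72)) + 18446 = (-3 - 164 - 132*180*(-164)) + 18446 = (-3 - 164 + 3896640) + 18446 = 3896473 + 18446 = 3914919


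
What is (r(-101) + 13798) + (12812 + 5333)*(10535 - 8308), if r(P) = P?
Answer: 40422612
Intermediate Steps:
(r(-101) + 13798) + (12812 + 5333)*(10535 - 8308) = (-101 + 13798) + (12812 + 5333)*(10535 - 8308) = 13697 + 18145*2227 = 13697 + 40408915 = 40422612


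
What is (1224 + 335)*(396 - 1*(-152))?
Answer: 854332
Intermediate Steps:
(1224 + 335)*(396 - 1*(-152)) = 1559*(396 + 152) = 1559*548 = 854332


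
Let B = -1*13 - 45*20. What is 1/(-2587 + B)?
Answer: -1/3500 ≈ -0.00028571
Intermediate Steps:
B = -913 (B = -13 - 900 = -913)
1/(-2587 + B) = 1/(-2587 - 913) = 1/(-3500) = -1/3500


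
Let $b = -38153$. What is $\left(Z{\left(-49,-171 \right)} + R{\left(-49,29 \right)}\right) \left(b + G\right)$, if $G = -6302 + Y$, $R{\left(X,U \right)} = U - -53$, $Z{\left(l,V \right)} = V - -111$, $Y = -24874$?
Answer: $-1525238$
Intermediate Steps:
$Z{\left(l,V \right)} = 111 + V$ ($Z{\left(l,V \right)} = V + 111 = 111 + V$)
$R{\left(X,U \right)} = 53 + U$ ($R{\left(X,U \right)} = U + 53 = 53 + U$)
$G = -31176$ ($G = -6302 - 24874 = -31176$)
$\left(Z{\left(-49,-171 \right)} + R{\left(-49,29 \right)}\right) \left(b + G\right) = \left(\left(111 - 171\right) + \left(53 + 29\right)\right) \left(-38153 - 31176\right) = \left(-60 + 82\right) \left(-69329\right) = 22 \left(-69329\right) = -1525238$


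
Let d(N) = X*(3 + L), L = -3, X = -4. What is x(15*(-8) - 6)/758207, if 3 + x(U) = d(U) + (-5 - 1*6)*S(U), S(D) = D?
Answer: 1383/758207 ≈ 0.0018240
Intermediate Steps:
d(N) = 0 (d(N) = -4*(3 - 3) = -4*0 = 0)
x(U) = -3 - 11*U (x(U) = -3 + (0 + (-5 - 1*6)*U) = -3 + (0 + (-5 - 6)*U) = -3 + (0 - 11*U) = -3 - 11*U)
x(15*(-8) - 6)/758207 = (-3 - 11*(15*(-8) - 6))/758207 = (-3 - 11*(-120 - 6))*(1/758207) = (-3 - 11*(-126))*(1/758207) = (-3 + 1386)*(1/758207) = 1383*(1/758207) = 1383/758207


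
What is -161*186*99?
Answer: -2964654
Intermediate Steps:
-161*186*99 = -29946*99 = -2964654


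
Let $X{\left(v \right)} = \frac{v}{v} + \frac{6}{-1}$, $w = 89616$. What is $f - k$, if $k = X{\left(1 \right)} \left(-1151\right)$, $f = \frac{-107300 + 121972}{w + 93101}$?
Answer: $- \frac{1051521663}{182717} \approx -5754.9$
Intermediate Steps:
$X{\left(v \right)} = -5$ ($X{\left(v \right)} = 1 + 6 \left(-1\right) = 1 - 6 = -5$)
$f = \frac{14672}{182717}$ ($f = \frac{-107300 + 121972}{89616 + 93101} = \frac{14672}{182717} \approx 0.080299$)
$k = 5755$ ($k = \left(-5\right) \left(-1151\right) = 5755$)
$f - k = \frac{14672}{182717} - 5755 = - \frac{1051521663}{182717}$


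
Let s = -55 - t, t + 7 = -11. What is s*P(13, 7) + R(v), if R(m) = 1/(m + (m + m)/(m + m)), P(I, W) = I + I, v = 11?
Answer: -11543/12 ≈ -961.92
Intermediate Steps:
t = -18 (t = -7 - 11 = -18)
s = -37 (s = -55 - 1*(-18) = -55 + 18 = -37)
P(I, W) = 2*I
R(m) = 1/(1 + m) (R(m) = 1/(m + (2*m)/((2*m))) = 1/(m + (2*m)*(1/(2*m))) = 1/(m + 1) = 1/(1 + m))
s*P(13, 7) + R(v) = -74*13 + 1/(1 + 11) = -37*26 + 1/12 = -962 + 1/12 = -11543/12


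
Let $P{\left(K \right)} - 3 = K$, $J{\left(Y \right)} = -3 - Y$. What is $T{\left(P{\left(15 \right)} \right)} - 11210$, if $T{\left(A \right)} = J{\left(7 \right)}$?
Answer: $-11220$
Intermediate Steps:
$P{\left(K \right)} = 3 + K$
$T{\left(A \right)} = -10$ ($T{\left(A \right)} = -3 - 7 = -10$)
$T{\left(P{\left(15 \right)} \right)} - 11210 = -10 - 11210 = -11220$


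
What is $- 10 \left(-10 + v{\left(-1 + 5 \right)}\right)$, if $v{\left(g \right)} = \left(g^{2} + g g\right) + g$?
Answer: $-260$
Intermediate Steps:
$v{\left(g \right)} = g + 2 g^{2}$ ($v{\left(g \right)} = \left(g^{2} + g^{2}\right) + g = 2 g^{2} + g = g + 2 g^{2}$)
$- 10 \left(-10 + v{\left(-1 + 5 \right)}\right) = - 10 \left(-10 + \left(-1 + 5\right) \left(1 + 2 \left(-1 + 5\right)\right)\right) = - 10 \left(-10 + 4 \left(1 + 2 \cdot 4\right)\right) = - 10 \left(-10 + 4 \left(1 + 8\right)\right) = - 10 \left(-10 + 4 \cdot 9\right) = - 10 \left(-10 + 36\right) = \left(-10\right) 26 = -260$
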